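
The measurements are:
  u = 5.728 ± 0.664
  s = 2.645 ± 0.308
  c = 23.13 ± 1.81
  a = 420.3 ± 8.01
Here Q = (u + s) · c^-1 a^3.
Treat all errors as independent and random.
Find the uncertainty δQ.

3.51e+06

Let w = u + s = 8.373. δw = √(δu² + δs²) = √(0.441 + 0.0949) = 0.732, so δw/w = 0.0874.
Q is then a monomial in w, c, a:
δQ/Q = √((δw/w)² + (-1·δc/c)² + (3·δa/a)²) = √(0.00764 + 0.00612 + 0.00327) = 0.131
Q = 2.688e+07, so δQ = 0.131 × 2.688e+07 = 3.51e+06.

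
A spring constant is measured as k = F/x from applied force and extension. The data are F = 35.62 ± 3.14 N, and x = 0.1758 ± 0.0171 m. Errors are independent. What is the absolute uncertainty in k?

26.6 N/m

Each factor contributes (exponent × relative error)² to (δk/k)²:
  (1·δF/F)² = (1×0.0882)² = 0.00777;  (-1·δx/x)² = (-1×0.0973)² = 0.00946
δk/k = √(0.0172) = 0.131
k = 202.6 N/m, so δk = 0.131 × 202.6 = 26.6 N/m.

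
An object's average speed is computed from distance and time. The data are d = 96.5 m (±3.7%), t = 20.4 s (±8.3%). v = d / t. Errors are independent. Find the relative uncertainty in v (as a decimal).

0.0909

Since v is a product/quotient, work with relative uncertainties:
  (1·δd/d)² = (1×0.0370)² = 0.00137;  (-1·δt/t)² = (-1×0.0830)² = 0.00689
δv/v = √(0.00826) = 0.0909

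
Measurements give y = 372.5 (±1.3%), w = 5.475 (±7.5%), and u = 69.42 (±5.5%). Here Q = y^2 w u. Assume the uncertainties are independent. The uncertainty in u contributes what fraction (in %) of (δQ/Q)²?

32.4%

(δQ/Q)² = (2·δy/y)² + (1·δw/w)² + (1·δu/u)²
  y term: (2×0.0130)² = 0.000676
  w term: (1×0.0750)² = 0.00562
  u term: (1×0.0550)² = 0.00302
Total = 0.00933. Share from u = 0.00302/0.00933 = 0.324.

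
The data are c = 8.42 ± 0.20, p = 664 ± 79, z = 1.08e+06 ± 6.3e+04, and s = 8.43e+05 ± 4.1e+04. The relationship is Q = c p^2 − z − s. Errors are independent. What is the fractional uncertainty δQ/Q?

Let w = c·p^2 = 3.71e+06. δw/w = √((1·δc/c)² + (2·δp/p)²) = √(0.000564 + 0.0566) = 0.239, so δw = 8.88e+05.
Q = w − z − s: δQ = √(δw² + δz² + δs²) = √(7.88e+11 + 3.97e+09 + 1.68e+09) = 8.91e+05
Q = 1.79e+06, so δQ/Q = 8.91e+05/1.79e+06 = 0.498.

0.498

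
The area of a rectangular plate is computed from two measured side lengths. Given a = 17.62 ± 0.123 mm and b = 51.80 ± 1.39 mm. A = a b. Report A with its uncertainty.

Relative error in a monomial: (δA/A)² = Σ (nᵢ · δxᵢ/xᵢ)².
  (1·δa/a)² = (1×0.00698)² = 4.87e-05;  (1·δb/b)² = (1×0.0268)² = 0.000720
δA/A = √(0.000769) = 0.0277
A = 912.7 mm^2, so δA = 0.0277 × 912.7 = 25.3 mm^2.

912.7 ± 25.3 mm^2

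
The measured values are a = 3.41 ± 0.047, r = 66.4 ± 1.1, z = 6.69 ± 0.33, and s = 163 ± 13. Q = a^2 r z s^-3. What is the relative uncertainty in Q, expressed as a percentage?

Each factor contributes (exponent × relative error)² to (δQ/Q)²:
  (2·δa/a)² = (2×0.0138)² = 0.000760;  (1·δr/r)² = (1×0.0166)² = 0.000274;  (1·δz/z)² = (1×0.0493)² = 0.00243;  (-3·δs/s)² = (-3×0.0798)² = 0.0572
δQ/Q = √(0.0607) = 0.246

24.6%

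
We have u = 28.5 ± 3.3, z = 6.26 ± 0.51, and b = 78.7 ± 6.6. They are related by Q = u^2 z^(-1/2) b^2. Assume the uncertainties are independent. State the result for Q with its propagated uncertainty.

Relative error in a monomial: (δQ/Q)² = Σ (nᵢ · δxᵢ/xᵢ)².
  (2·δu/u)² = (2×0.116)² = 0.0536;  (−½·δz/z)² = (-0.5×0.0815)² = 0.00166;  (2·δb/b)² = (2×0.0839)² = 0.0281
δQ/Q = √(0.0834) = 0.289
Q = 2.01e+06, so δQ = 0.289 × 2.01e+06 = 5.81e+05.

(2.01 ± 0.581) × 10^6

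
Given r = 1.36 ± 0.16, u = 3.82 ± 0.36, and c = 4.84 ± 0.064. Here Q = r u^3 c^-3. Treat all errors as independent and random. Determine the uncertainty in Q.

0.206

Q is a product of powers, so relative uncertainties combine in quadrature:
  (1·δr/r)² = (1×0.118)² = 0.0138;  (3·δu/u)² = (3×0.0942)² = 0.0799;  (-3·δc/c)² = (-3×0.0132)² = 0.00157
δQ/Q = √(0.0953) = 0.309
Q = 0.669, so δQ = 0.309 × 0.669 = 0.206.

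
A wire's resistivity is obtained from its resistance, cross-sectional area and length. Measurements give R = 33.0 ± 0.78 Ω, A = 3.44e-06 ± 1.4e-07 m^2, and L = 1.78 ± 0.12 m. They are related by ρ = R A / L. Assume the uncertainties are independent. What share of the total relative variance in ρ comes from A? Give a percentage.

(δρ/ρ)² = (1·δR/R)² + (1·δA/A)² + (-1·δL/L)²
  R term: (1×0.0236)² = 0.000559
  A term: (1×0.0407)² = 0.00166
  L term: (-1×0.0674)² = 0.00454
Total = 0.00676. Share from A = 0.00166/0.00676 = 0.245.

24.5%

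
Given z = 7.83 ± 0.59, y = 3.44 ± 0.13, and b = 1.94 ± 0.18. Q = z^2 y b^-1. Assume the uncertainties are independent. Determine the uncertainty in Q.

Relative error in a monomial: (δQ/Q)² = Σ (nᵢ · δxᵢ/xᵢ)².
  (2·δz/z)² = (2×0.0754)² = 0.0227;  (1·δy/y)² = (1×0.0378)² = 0.00143;  (-1·δb/b)² = (-1×0.0928)² = 0.00861
δQ/Q = √(0.0327) = 0.181
Q = 109, so δQ = 0.181 × 109 = 19.7.

19.7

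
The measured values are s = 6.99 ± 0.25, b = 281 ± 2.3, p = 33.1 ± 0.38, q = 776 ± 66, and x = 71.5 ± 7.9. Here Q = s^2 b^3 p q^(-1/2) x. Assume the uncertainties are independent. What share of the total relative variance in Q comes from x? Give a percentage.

(δQ/Q)² = (2·δs/s)² + (3·δb/b)² + (1·δp/p)² + (−½·δq/q)² + (1·δx/x)²
  s term: (2×0.0358)² = 0.00512
  b term: (3×0.00819)² = 0.000603
  p term: (1×0.0115)² = 0.000132
  q term: (-0.5×0.0851)² = 0.00181
  x term: (1×0.110)² = 0.0122
Total = 0.0199. Share from x = 0.0122/0.0199 = 0.614.

61.4%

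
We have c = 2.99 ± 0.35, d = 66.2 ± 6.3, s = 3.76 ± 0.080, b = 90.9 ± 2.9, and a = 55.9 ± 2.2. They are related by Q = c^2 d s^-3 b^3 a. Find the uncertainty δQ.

Products/powers → add relative errors in quadrature, weighted by exponent:
  (2·δc/c)² = (2×0.117)² = 0.0548;  (1·δd/d)² = (1×0.0952)² = 0.00906;  (-3·δs/s)² = (-3×0.0213)² = 0.00407;  (3·δb/b)² = (3×0.0319)² = 0.00916;  (1·δa/a)² = (1×0.0394)² = 0.00155
δQ/Q = √(0.0786) = 0.280
Q = 4.67e+08, so δQ = 0.280 × 4.67e+08 = 1.31e+08.

1.31e+08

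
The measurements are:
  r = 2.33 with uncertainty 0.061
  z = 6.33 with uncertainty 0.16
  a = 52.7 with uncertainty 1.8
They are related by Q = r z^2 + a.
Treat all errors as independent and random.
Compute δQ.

Let p = r·z^2 = 93.4. δp/p = √((1·δr/r)² + (2·δz/z)²) = √(0.000685 + 0.00256) = 0.0569, so δp = 5.31.
Q = p + a: δQ = √(δp² + δa²) = √(28.2 + 3.24) = 5.61

5.61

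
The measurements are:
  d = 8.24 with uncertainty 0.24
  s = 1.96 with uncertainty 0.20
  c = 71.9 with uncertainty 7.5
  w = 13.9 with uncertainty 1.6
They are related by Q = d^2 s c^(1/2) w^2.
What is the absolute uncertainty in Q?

57500

Each factor contributes (exponent × relative error)² to (δQ/Q)²:
  (2·δd/d)² = (2×0.0291)² = 0.00339;  (1·δs/s)² = (1×0.102)² = 0.0104;  (½·δc/c)² = (0.5×0.104)² = 0.00272;  (2·δw/w)² = (2×0.115)² = 0.0530
δQ/Q = √(0.0695) = 0.264
Q = 2.18e+05, so δQ = 0.264 × 2.18e+05 = 57500.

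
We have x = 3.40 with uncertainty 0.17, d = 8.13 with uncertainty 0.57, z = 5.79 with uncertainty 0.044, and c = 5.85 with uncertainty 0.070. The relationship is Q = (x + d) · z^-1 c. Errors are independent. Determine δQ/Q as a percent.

5.35%

Let u = x + d = 11.5. δu = √(δx² + δd²) = √(0.0289 + 0.325) = 0.595, so δu/u = 0.0516.
Q is then a monomial in u, z, c:
δQ/Q = √((δu/u)² + (-1·δz/z)² + (1·δc/c)²) = √(0.00266 + 5.77e-05 + 0.000143) = 0.0535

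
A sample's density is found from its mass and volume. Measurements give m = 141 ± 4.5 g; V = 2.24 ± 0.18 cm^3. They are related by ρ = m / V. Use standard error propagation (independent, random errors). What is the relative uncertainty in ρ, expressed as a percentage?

ρ is a product of powers, so relative uncertainties combine in quadrature:
  (1·δm/m)² = (1×0.0319)² = 0.00102;  (-1·δV/V)² = (-1×0.0804)² = 0.00646
δρ/ρ = √(0.00748) = 0.0865

8.65%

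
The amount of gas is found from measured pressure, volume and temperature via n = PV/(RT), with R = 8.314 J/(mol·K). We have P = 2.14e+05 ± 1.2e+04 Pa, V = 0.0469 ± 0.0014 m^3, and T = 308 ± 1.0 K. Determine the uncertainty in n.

n is a product of powers, so relative uncertainties combine in quadrature:
  (1·δP/P)² = (1×0.0561)² = 0.00314;  (1·δV/V)² = (1×0.0299)² = 0.000891;  (-1·δT/T)² = (-1×0.00325)² = 1.05e-05
δn/n = √(0.00405) = 0.0636
n = 3.92 mol, so δn = 0.0636 × 3.92 = 0.249 mol.

0.249 mol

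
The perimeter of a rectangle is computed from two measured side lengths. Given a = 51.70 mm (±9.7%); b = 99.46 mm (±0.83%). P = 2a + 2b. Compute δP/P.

Each term contributes (cᵢ δxᵢ)² to (δP)²:
  (2·δa)² = 101;  (2·δb)² = 2.73
δP = √(103) = 10.2 mm
P = 302.3 mm, so δP/P = 10.2/302.3 = 0.0336.

0.0336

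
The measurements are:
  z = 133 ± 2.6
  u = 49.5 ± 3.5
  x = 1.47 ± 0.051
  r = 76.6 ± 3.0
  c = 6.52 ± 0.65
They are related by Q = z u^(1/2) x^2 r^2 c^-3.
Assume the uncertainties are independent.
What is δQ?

13700

Since Q is a product/quotient, work with relative uncertainties:
  (1·δz/z)² = (1×0.0195)² = 0.000382;  (½·δu/u)² = (0.5×0.0707)² = 0.00125;  (2·δx/x)² = (2×0.0347)² = 0.00481;  (2·δr/r)² = (2×0.0392)² = 0.00614;  (-3·δc/c)² = (-3×0.0997)² = 0.0894
δQ/Q = √(0.102) = 0.319
Q = 42800, so δQ = 0.319 × 42800 = 13700.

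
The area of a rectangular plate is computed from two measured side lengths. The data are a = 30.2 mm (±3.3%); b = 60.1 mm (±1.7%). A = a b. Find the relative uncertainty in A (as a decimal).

0.0371

A is a product of powers, so relative uncertainties combine in quadrature:
  (1·δa/a)² = (1×0.0330)² = 0.00109;  (1·δb/b)² = (1×0.0170)² = 0.000289
δA/A = √(0.00138) = 0.0371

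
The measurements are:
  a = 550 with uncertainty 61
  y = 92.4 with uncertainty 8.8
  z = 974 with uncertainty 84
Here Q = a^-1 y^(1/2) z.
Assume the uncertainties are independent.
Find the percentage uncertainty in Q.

For a monomial Q ∝ a^-1, y^(1/2), z, fractional errors add in quadrature:
  (-1·δa/a)² = (-1×0.111)² = 0.0123;  (½·δy/y)² = (0.5×0.0952)² = 0.00227;  (1·δz/z)² = (1×0.0862)² = 0.00744
δQ/Q = √(0.0220) = 0.148

14.8%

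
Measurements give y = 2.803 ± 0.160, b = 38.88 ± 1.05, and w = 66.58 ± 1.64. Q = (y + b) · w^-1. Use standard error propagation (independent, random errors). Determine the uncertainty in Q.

0.0222

Let u = y + b = 41.68. δu = √(δy² + δb²) = √(0.0256 + 1.10) = 1.06, so δu/u = 0.0255.
Q is then a monomial in u, w:
δQ/Q = √((δu/u)² + (-1·δw/w)²) = √(0.000649 + 0.000607) = 0.0354
Q = 0.6261, so δQ = 0.0354 × 0.6261 = 0.0222.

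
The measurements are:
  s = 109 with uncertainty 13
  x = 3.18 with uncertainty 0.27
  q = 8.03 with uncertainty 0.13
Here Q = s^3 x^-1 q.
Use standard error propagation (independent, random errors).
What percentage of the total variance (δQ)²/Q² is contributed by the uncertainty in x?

(δQ/Q)² = (3·δs/s)² + (-1·δx/x)² + (1·δq/q)²
  s term: (3×0.119)² = 0.128
  x term: (-1×0.0849)² = 0.00721
  q term: (1×0.0162)² = 0.000262
Total = 0.135. Share from x = 0.00721/0.135 = 0.0532.

5.32%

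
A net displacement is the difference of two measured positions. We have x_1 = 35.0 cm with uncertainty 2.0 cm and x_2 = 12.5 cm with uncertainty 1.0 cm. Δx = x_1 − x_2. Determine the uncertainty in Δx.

Δx is a linear combination, so absolute uncertainties add in quadrature:
  (δx_1)² = 4.00;  (δx_2)² = 1.00
δΔx = √(5.00) = 2.24 cm

2.24 cm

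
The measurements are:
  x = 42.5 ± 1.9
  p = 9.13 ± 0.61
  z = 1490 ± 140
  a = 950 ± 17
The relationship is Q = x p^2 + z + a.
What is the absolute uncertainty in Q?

Let w = x·p^2 = 3540. δw/w = √((1·δx/x)² + (2·δp/p)²) = √(0.00200 + 0.0179) = 0.141, so δw = 499.
Q = w + z + a: δQ = √(δw² + δz² + δa²) = √(2.49e+05 + 19600 + 289) = 519

519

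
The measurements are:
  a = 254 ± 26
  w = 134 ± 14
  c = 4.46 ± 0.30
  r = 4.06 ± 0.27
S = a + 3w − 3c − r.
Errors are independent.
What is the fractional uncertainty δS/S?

Sums and differences: (δS)² = Σ (cᵢ δxᵢ)².
  (δa)² = 676;  (3·δw)² = 1760;  (3·δc)² = 0.810;  (δr)² = 0.0729
δS = √(2440) = 49.4
S = 639, so δS/S = 49.4/639 = 0.0774.

0.0774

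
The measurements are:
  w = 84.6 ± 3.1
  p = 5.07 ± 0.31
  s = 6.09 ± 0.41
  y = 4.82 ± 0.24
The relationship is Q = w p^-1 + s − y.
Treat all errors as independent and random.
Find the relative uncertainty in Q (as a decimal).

0.0713

Let h = w·p^-1 = 16.7. δh/h = √((1·δw/w)² + (-1·δp/p)²) = √(0.00134 + 0.00374) = 0.0713, so δh = 1.19.
Q = h + s − y: δQ = √(δh² + δs² + δy²) = √(1.41 + 0.168 + 0.0576) = 1.28
Q = 18.0, so δQ/Q = 1.28/18.0 = 0.0713.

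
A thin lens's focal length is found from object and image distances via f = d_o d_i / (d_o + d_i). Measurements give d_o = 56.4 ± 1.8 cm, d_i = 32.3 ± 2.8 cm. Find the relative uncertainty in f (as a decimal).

0.0563

∂f/∂d_o = (d_i/(d_o+d_i))² = 0.133;  ∂f/∂d_i = (d_o/(d_o+d_i))² = 0.404
δf = √((∂f/∂d_o · δd_o)² + (∂f/∂d_i · δd_i)²) = √(0.0570 + 1.28) = 1.16 cm
f = 20.5 cm, so δf/f = 1.16/20.5 = 0.0563.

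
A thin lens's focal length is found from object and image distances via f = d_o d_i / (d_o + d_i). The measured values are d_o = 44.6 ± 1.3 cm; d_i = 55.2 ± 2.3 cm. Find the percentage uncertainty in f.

2.46%

∂f/∂d_o = (d_i/(d_o+d_i))² = 0.306;  ∂f/∂d_i = (d_o/(d_o+d_i))² = 0.200
δf = √((∂f/∂d_o · δd_o)² + (∂f/∂d_i · δd_i)²) = √(0.158 + 0.211) = 0.608 cm
f = 24.7 cm, so δf/f = 0.608/24.7 = 0.0246.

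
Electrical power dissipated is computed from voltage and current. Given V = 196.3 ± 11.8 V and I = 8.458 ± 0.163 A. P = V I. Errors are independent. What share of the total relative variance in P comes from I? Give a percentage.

9.32%

(δP/P)² = (1·δV/V)² + (1·δI/I)²
  V term: (1×0.0601)² = 0.00361
  I term: (1×0.0193)² = 0.000371
Total = 0.00398. Share from I = 0.000371/0.00398 = 0.0932.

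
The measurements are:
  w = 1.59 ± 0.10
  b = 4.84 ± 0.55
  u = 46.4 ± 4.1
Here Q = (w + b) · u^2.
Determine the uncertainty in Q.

Let h = w + b = 6.43. δh = √(δw² + δb²) = √(0.0100 + 0.303) = 0.559, so δh/h = 0.0869.
Q is then a monomial in h, u:
δQ/Q = √((δh/h)² + (2·δu/u)²) = √(0.00756 + 0.0312) = 0.197
Q = 13800, so δQ = 0.197 × 13800 = 2730.

2730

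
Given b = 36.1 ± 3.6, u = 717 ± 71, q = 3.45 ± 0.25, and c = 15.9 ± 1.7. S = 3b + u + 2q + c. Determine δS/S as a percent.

8.47%

Each term contributes (cᵢ δxᵢ)² to (δS)²:
  (3·δb)² = 117;  (δu)² = 5040;  (2·δq)² = 0.250;  (δc)² = 2.89
δS = √(5160) = 71.8
S = 848, so δS/S = 71.8/848 = 0.0847.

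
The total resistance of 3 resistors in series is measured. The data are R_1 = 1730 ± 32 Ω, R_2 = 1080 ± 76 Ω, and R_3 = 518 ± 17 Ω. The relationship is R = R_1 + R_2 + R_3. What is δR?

84.2 Ω

R is a linear combination, so absolute uncertainties add in quadrature:
  (δR_1)² = 1020;  (δR_2)² = 5780;  (δR_3)² = 289
δR = √(7090) = 84.2 Ω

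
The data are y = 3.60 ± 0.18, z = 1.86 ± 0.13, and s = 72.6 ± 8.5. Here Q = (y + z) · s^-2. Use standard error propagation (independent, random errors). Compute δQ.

0.000246

Let u = y + z = 5.46. δu = √(δy² + δz²) = √(0.0324 + 0.0169) = 0.222, so δu/u = 0.0407.
Q is then a monomial in u, s:
δQ/Q = √((δu/u)² + (-2·δs/s)²) = √(0.00165 + 0.0548) = 0.238
Q = 0.00104, so δQ = 0.238 × 0.00104 = 0.000246.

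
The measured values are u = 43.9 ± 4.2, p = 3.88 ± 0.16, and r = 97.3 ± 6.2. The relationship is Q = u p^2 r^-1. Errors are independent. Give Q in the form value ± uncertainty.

6.79 ± 0.961

Relative error in a monomial: (δQ/Q)² = Σ (nᵢ · δxᵢ/xᵢ)².
  (1·δu/u)² = (1×0.0957)² = 0.00915;  (2·δp/p)² = (2×0.0412)² = 0.00680;  (-1·δr/r)² = (-1×0.0637)² = 0.00406
δQ/Q = √(0.0200) = 0.141
Q = 6.79, so δQ = 0.141 × 6.79 = 0.961.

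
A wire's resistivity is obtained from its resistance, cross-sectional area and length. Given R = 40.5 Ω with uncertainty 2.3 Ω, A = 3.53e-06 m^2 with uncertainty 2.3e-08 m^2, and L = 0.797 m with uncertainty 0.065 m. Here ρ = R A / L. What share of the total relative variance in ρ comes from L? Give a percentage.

67.1%

(δρ/ρ)² = (1·δR/R)² + (1·δA/A)² + (-1·δL/L)²
  R term: (1×0.0568)² = 0.00323
  A term: (1×0.00652)² = 4.25e-05
  L term: (-1×0.0816)² = 0.00665
Total = 0.00992. Share from L = 0.00665/0.00992 = 0.671.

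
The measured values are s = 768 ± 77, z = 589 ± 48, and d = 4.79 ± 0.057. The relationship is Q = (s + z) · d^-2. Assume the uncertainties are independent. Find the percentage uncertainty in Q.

Let u = s + z = 1360. δu = √(δs² + δz²) = √(5930 + 2300) = 90.7, so δu/u = 0.0669.
Q is then a monomial in u, d:
δQ/Q = √((δu/u)² + (-2·δd/d)²) = √(0.00447 + 0.000566) = 0.0710

7.10%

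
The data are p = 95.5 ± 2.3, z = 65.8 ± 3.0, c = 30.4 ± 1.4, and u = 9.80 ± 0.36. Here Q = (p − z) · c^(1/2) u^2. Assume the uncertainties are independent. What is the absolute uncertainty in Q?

2340

Let w = p − z = 29.7. δw = √(δp² + δz²) = √(5.29 + 9.00) = 3.78, so δw/w = 0.127.
Q is then a monomial in w, c, u:
δQ/Q = √((δw/w)² + (½·δc/c)² + (2·δu/u)²) = √(0.0162 + 0.000530 + 0.00540) = 0.149
Q = 15700, so δQ = 0.149 × 15700 = 2340.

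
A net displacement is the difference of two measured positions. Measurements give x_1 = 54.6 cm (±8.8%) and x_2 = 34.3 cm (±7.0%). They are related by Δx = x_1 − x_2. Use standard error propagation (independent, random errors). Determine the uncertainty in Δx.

5.37 cm

Δx is a linear combination, so absolute uncertainties add in quadrature:
  (δx_1)² = 23.1;  (δx_2)² = 5.76
δΔx = √(28.9) = 5.37 cm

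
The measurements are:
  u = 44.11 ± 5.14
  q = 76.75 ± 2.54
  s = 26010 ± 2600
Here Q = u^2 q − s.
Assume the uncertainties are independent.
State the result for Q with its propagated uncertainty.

123300 ± 35200

Let p = u^2·q = 149300. δp/p = √((2·δu/u)² + (1·δq/q)²) = √(0.0543 + 0.00110) = 0.235, so δp = 35200.
Q = p − s: δQ = √(δp² + δs²) = √(1.24e+09 + 6.76e+06) = 35200
Q = 123300.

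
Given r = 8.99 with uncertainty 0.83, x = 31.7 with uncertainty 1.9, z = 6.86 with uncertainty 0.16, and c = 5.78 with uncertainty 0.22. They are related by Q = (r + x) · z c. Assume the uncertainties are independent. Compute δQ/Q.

0.0677

Let u = r + x = 40.7. δu = √(δr² + δx²) = √(0.689 + 3.61) = 2.07, so δu/u = 0.0510.
Q is then a monomial in u, z, c:
δQ/Q = √((δu/u)² + (1·δz/z)² + (1·δc/c)²) = √(0.00260 + 0.000544 + 0.00145) = 0.0677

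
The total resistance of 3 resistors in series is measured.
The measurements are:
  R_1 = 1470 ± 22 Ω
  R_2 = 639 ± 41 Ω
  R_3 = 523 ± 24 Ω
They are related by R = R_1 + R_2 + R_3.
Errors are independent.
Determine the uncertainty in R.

R is a linear combination, so absolute uncertainties add in quadrature:
  (δR_1)² = 484;  (δR_2)² = 1680;  (δR_3)² = 576
δR = √(2740) = 52.4 Ω

52.4 Ω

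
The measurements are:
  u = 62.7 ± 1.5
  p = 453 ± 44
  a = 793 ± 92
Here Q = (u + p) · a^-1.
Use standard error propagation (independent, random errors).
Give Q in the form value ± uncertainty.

0.650 ± 0.0937

Let w = u + p = 516. δw = √(δu² + δp²) = √(2.25 + 1940) = 44.0, so δw/w = 0.0854.
Q is then a monomial in w, a:
δQ/Q = √((δw/w)² + (-1·δa/a)²) = √(0.00729 + 0.0135) = 0.144
Q = 0.650, so δQ = 0.144 × 0.650 = 0.0937.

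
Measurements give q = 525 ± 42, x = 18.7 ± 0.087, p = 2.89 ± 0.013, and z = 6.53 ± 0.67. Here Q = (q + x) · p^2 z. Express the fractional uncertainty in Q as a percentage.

12.9%

Let u = q + x = 544. δu = √(δq² + δx²) = √(1760 + 0.00757) = 42.0, so δu/u = 0.0772.
Q is then a monomial in u, p, z:
δQ/Q = √((δu/u)² + (2·δp/p)² + (1·δz/z)²) = √(0.00597 + 8.09e-05 + 0.0105) = 0.129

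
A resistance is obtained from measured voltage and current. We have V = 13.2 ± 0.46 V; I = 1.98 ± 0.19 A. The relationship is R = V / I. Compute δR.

R is a product of powers, so relative uncertainties combine in quadrature:
  (1·δV/V)² = (1×0.0348)² = 0.00121;  (-1·δI/I)² = (-1×0.0960)² = 0.00921
δR/R = √(0.0104) = 0.102
R = 6.67 Ω, so δR = 0.102 × 6.67 = 0.681 Ω.

0.681 Ω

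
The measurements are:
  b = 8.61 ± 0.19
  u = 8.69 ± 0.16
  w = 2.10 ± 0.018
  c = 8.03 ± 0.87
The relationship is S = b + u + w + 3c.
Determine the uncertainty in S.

2.62

Each term contributes (cᵢ δxᵢ)² to (δS)²:
  (δb)² = 0.0361;  (δu)² = 0.0256;  (δw)² = 0.000324;  (3·δc)² = 6.81
δS = √(6.87) = 2.62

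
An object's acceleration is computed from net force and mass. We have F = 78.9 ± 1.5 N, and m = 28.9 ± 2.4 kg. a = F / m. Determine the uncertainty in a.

0.233 m/s^2

Products/powers → add relative errors in quadrature, weighted by exponent:
  (1·δF/F)² = (1×0.0190)² = 0.000361;  (-1·δm/m)² = (-1×0.0830)² = 0.00690
δa/a = √(0.00726) = 0.0852
a = 2.73 m/s^2, so δa = 0.0852 × 2.73 = 0.233 m/s^2.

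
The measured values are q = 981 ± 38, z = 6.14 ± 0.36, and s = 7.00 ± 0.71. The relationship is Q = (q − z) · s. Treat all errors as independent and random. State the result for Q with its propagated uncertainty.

6820 ± 742

Let u = q − z = 975. δu = √(δq² + δz²) = √(1440 + 0.130) = 38.0, so δu/u = 0.0390.
Q is then a monomial in u, s:
δQ/Q = √((δu/u)² + (1·δs/s)²) = √(0.00152 + 0.0103) = 0.109
Q = 6820, so δQ = 0.109 × 6820 = 742.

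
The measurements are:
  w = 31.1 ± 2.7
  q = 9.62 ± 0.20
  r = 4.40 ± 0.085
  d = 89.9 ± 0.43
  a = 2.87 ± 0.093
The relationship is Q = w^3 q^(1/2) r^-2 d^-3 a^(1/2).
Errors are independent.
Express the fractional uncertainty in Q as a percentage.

26.4%

For a monomial Q ∝ w^3, q^(1/2), r^-2, d^-3, a^(1/2), fractional errors add in quadrature:
  (3·δw/w)² = (3×0.0868)² = 0.0678;  (½·δq/q)² = (0.5×0.0208)² = 0.000108;  (-2·δr/r)² = (-2×0.0193)² = 0.00149;  (-3·δd/d)² = (-3×0.00478)² = 0.000206;  (½·δa/a)² = (0.5×0.0324)² = 0.000263
δQ/Q = √(0.0699) = 0.264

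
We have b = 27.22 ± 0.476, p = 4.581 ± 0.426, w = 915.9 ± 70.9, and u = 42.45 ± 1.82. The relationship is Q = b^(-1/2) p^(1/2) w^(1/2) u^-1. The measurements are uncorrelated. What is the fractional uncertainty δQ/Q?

For a monomial Q ∝ b^(-1/2), p^(1/2), w^(1/2), u^-1, fractional errors add in quadrature:
  (−½·δb/b)² = (-0.5×0.0175)² = 7.65e-05;  (½·δp/p)² = (0.5×0.0930)² = 0.00216;  (½·δw/w)² = (0.5×0.0774)² = 0.00150;  (-1·δu/u)² = (-1×0.0429)² = 0.00184
δQ/Q = √(0.00557) = 0.0747

0.0747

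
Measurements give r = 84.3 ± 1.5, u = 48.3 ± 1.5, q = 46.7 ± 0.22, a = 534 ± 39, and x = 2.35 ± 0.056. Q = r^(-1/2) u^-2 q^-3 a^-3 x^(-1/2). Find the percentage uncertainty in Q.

Q is a product of powers, so relative uncertainties combine in quadrature:
  (−½·δr/r)² = (-0.5×0.0178)² = 7.92e-05;  (-2·δu/u)² = (-2×0.0311)² = 0.00386;  (-3·δq/q)² = (-3×0.00471)² = 0.000200;  (-3·δa/a)² = (-3×0.0730)² = 0.0480;  (−½·δx/x)² = (-0.5×0.0238)² = 0.000142
δQ/Q = √(0.0523) = 0.229

22.9%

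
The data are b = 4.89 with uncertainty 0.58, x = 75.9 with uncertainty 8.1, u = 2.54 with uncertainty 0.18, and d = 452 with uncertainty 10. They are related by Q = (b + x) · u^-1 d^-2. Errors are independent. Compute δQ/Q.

Let w = b + x = 80.8. δw = √(δb² + δx²) = √(0.336 + 65.6) = 8.12, so δw/w = 0.101.
Q is then a monomial in w, u, d:
δQ/Q = √((δw/w)² + (-1·δu/u)² + (-2·δd/d)²) = √(0.0101 + 0.00502 + 0.00196) = 0.131

0.131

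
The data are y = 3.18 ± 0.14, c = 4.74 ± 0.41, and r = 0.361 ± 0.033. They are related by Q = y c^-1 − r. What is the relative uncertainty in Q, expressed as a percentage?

Let p = y·c^-1 = 0.671. δp/p = √((1·δy/y)² + (-1·δc/c)²) = √(0.00194 + 0.00748) = 0.0971, so δp = 0.0651.
Q = p − r: δQ = √(δp² + δr²) = √(0.00424 + 0.00109) = 0.0730
Q = 0.310, so δQ/Q = 0.0730/0.310 = 0.236.

23.6%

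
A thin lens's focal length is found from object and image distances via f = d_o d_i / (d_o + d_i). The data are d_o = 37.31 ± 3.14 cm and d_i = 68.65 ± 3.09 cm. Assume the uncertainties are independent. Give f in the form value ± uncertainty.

∂f/∂d_o = (d_i/(d_o+d_i))² = 0.420;  ∂f/∂d_i = (d_o/(d_o+d_i))² = 0.124
δf = √((∂f/∂d_o · δd_o)² + (∂f/∂d_i · δd_i)²) = √(1.74 + 0.147) = 1.37 cm
f = 24.17 cm.

24.17 ± 1.37 cm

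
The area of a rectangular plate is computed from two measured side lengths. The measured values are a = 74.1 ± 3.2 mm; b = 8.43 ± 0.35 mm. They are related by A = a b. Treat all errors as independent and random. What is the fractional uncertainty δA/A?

0.0599

Each factor contributes (exponent × relative error)² to (δA/A)²:
  (1·δa/a)² = (1×0.0432)² = 0.00186;  (1·δb/b)² = (1×0.0415)² = 0.00172
δA/A = √(0.00359) = 0.0599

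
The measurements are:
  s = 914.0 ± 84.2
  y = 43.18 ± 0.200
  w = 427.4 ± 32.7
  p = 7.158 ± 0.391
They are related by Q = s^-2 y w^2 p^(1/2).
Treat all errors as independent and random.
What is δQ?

For a monomial Q ∝ s^-2, y, w^2, p^(1/2), fractional errors add in quadrature:
  (-2·δs/s)² = (-2×0.0921)² = 0.0339;  (1·δy/y)² = (1×0.00463)² = 2.15e-05;  (2·δw/w)² = (2×0.0765)² = 0.0234;  (½·δp/p)² = (0.5×0.0546)² = 0.000746
δQ/Q = √(0.0581) = 0.241
Q = 25.26, so δQ = 0.241 × 25.26 = 6.09.

6.09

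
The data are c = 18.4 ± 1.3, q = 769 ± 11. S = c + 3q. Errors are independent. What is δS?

33.0

Sums and differences: (δS)² = Σ (cᵢ δxᵢ)².
  (δc)² = 1.69;  (3·δq)² = 1090
δS = √(1090) = 33.0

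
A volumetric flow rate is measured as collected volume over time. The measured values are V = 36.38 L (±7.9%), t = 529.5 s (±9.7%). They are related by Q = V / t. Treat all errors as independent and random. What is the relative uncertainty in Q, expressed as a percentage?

12.5%

Each factor contributes (exponent × relative error)² to (δQ/Q)²:
  (1·δV/V)² = (1×0.0790)² = 0.00624;  (-1·δt/t)² = (-1×0.0970)² = 0.00941
δQ/Q = √(0.0156) = 0.125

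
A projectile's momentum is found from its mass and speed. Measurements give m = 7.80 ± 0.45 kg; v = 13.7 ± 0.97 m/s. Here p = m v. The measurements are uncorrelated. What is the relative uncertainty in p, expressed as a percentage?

Since p is a product/quotient, work with relative uncertainties:
  (1·δm/m)² = (1×0.0577)² = 0.00333;  (1·δv/v)² = (1×0.0708)² = 0.00501
δp/p = √(0.00834) = 0.0913

9.13%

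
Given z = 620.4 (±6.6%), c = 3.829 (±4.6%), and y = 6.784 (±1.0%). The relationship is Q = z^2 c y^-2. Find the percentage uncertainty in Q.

Since Q is a product/quotient, work with relative uncertainties:
  (2·δz/z)² = (2×0.0660)² = 0.0174;  (1·δc/c)² = (1×0.0460)² = 0.00212;  (-2·δy/y)² = (-2×0.0100)² = 0.000400
δQ/Q = √(0.0199) = 0.141

14.1%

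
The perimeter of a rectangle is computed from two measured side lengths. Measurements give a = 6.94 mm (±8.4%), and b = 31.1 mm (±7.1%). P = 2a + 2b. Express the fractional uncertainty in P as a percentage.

6.00%

Sums and differences: (δP)² = Σ (cᵢ δxᵢ)².
  (2·δa)² = 1.36;  (2·δb)² = 19.5
δP = √(20.9) = 4.57 mm
P = 76.1 mm, so δP/P = 4.57/76.1 = 0.0600.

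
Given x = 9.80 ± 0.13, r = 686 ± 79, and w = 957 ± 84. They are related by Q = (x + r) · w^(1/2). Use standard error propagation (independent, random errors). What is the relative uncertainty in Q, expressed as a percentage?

Let u = x + r = 696. δu = √(δx² + δr²) = √(0.0169 + 6240) = 79.0, so δu/u = 0.114.
Q is then a monomial in u, w:
δQ/Q = √((δu/u)² + (½·δw/w)²) = √(0.0129 + 0.00193) = 0.122

12.2%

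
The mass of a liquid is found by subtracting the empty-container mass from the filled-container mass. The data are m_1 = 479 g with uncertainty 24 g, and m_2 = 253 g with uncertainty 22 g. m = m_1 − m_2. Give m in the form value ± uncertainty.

226 ± 32.6 g

Each term contributes (cᵢ δxᵢ)² to (δm)²:
  (δm_1)² = 576;  (δm_2)² = 484
δm = √(1060) = 32.6 g
m = 226 g.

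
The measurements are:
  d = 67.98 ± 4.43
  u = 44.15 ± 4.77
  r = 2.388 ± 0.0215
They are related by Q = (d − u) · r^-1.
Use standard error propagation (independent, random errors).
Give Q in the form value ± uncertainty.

9.979 ± 2.73

Let w = d − u = 23.83. δw = √(δd² + δu²) = √(19.6 + 22.8) = 6.51, so δw/w = 0.273.
Q is then a monomial in w, r:
δQ/Q = √((δw/w)² + (-1·δr/r)²) = √(0.0746 + 8.11e-05) = 0.273
Q = 9.979, so δQ = 0.273 × 9.979 = 2.73.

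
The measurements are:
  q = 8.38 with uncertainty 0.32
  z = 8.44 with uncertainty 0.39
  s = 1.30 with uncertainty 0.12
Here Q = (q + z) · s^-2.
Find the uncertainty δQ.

Let u = q + z = 16.8. δu = √(δq² + δz²) = √(0.102 + 0.152) = 0.504, so δu/u = 0.0300.
Q is then a monomial in u, s:
δQ/Q = √((δu/u)² + (-2·δs/s)²) = √(0.000900 + 0.0341) = 0.187
Q = 9.95, so δQ = 0.187 × 9.95 = 1.86.

1.86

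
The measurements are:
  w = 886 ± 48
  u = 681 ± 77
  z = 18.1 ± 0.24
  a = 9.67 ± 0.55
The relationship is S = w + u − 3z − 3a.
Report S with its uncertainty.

1480 ± 90.8

S is a linear combination, so absolute uncertainties add in quadrature:
  (δw)² = 2300;  (δu)² = 5930;  (3·δz)² = 0.518;  (3·δa)² = 2.72
δS = √(8240) = 90.8
S = 1480.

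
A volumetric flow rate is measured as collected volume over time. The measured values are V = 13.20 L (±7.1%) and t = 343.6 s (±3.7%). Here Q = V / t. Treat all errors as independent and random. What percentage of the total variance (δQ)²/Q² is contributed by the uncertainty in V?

78.6%

(δQ/Q)² = (1·δV/V)² + (-1·δt/t)²
  V term: (1×0.0710)² = 0.00504
  t term: (-1×0.0370)² = 0.00137
Total = 0.00641. Share from V = 0.00504/0.00641 = 0.786.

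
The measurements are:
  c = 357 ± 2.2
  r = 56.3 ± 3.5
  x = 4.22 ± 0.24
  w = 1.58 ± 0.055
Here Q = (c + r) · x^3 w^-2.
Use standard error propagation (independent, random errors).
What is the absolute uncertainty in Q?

Let u = c + r = 413. δu = √(δc² + δr²) = √(4.84 + 12.2) = 4.13, so δu/u = 0.0100.
Q is then a monomial in u, x, w:
δQ/Q = √((δu/u)² + (3·δx/x)² + (-2·δw/w)²) = √(0.000100 + 0.0291 + 0.00485) = 0.185
Q = 12400, so δQ = 0.185 × 12400 = 2300.

2300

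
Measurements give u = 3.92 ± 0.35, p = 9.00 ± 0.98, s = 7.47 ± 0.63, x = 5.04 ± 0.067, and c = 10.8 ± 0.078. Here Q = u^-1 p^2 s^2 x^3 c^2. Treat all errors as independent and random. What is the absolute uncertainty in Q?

5.04e+06

Products/powers → add relative errors in quadrature, weighted by exponent:
  (-1·δu/u)² = (-1×0.0893)² = 0.00797;  (2·δp/p)² = (2×0.109)² = 0.0474;  (2·δs/s)² = (2×0.0843)² = 0.0285;  (3·δx/x)² = (3×0.0133)² = 0.00159;  (2·δc/c)² = (2×0.00722)² = 0.000209
δQ/Q = √(0.0856) = 0.293
Q = 1.72e+07, so δQ = 0.293 × 1.72e+07 = 5.04e+06.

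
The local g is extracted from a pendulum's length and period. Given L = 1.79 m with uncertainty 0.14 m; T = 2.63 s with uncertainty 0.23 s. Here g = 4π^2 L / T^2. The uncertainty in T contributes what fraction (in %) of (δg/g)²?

(δg/g)² = (1·δL/L)² + (-2·δT/T)²
  L term: (1×0.0782)² = 0.00612
  T term: (-2×0.0875)² = 0.0306
Total = 0.0367. Share from T = 0.0306/0.0367 = 0.833.

83.3%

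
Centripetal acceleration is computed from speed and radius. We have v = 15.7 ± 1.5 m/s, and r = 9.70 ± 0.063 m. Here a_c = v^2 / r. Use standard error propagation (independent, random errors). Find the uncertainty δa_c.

Since a_c is a product/quotient, work with relative uncertainties:
  (2·δv/v)² = (2×0.0955)² = 0.0365;  (-1·δr/r)² = (-1×0.00649)² = 4.22e-05
δa_c/a_c = √(0.0366) = 0.191
a_c = 25.4 m/s^2, so δa_c = 0.191 × 25.4 = 4.86 m/s^2.

4.86 m/s^2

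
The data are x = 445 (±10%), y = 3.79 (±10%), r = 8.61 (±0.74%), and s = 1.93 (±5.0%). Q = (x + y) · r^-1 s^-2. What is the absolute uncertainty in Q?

1.97

Let u = x + y = 449. δu = √(δx² + δy²) = √(1980 + 0.144) = 44.5, so δu/u = 0.0992.
Q is then a monomial in u, r, s:
δQ/Q = √((δu/u)² + (-1·δr/r)² + (-2·δs/s)²) = √(0.00983 + 5.48e-05 + 0.0100) = 0.141
Q = 14.0, so δQ = 0.141 × 14.0 = 1.97.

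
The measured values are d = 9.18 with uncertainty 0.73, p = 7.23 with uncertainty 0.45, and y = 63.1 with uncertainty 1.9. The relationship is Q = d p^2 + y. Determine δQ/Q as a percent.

13.1%

Let w = d·p^2 = 480. δw/w = √((1·δd/d)² + (2·δp/p)²) = √(0.00632 + 0.0155) = 0.148, so δw = 70.9.
Q = w + y: δQ = √(δw² + δy²) = √(5020 + 3.61) = 70.9
Q = 543, so δQ/Q = 70.9/543 = 0.131.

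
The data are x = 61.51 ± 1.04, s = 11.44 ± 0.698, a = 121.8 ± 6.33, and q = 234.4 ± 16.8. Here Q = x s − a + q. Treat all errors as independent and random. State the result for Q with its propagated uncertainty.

816.3 ± 48.0

Let p = x·s = 703.7. δp/p = √((1·δx/x)² + (1·δs/s)²) = √(0.000286 + 0.00372) = 0.0633, so δp = 44.6.
Q = p − a + q: δQ = √(δp² + δa² + δq²) = √(1980 + 40.1 + 282) = 48.0
Q = 816.3.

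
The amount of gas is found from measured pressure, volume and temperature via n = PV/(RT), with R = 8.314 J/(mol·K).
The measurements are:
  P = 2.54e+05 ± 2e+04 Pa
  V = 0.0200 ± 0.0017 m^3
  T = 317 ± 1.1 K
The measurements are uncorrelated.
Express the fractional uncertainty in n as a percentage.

n is a product of powers, so relative uncertainties combine in quadrature:
  (1·δP/P)² = (1×0.0787)² = 0.00620;  (1·δV/V)² = (1×0.0850)² = 0.00722;  (-1·δT/T)² = (-1×0.00347)² = 1.2e-05
δn/n = √(0.0134) = 0.116

11.6%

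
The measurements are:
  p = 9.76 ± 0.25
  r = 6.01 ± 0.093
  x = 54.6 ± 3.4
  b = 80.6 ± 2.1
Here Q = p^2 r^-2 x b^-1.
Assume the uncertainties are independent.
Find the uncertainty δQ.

0.161

Relative error in a monomial: (δQ/Q)² = Σ (nᵢ · δxᵢ/xᵢ)².
  (2·δp/p)² = (2×0.0256)² = 0.00262;  (-2·δr/r)² = (-2×0.0155)² = 0.000958;  (1·δx/x)² = (1×0.0623)² = 0.00388;  (-1·δb/b)² = (-1×0.0261)² = 0.000679
δQ/Q = √(0.00814) = 0.0902
Q = 1.79, so δQ = 0.0902 × 1.79 = 0.161.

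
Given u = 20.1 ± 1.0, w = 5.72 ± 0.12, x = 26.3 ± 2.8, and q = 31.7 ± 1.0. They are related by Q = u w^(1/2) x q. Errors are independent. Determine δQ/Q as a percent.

Q is a product of powers, so relative uncertainties combine in quadrature:
  (1·δu/u)² = (1×0.0498)² = 0.00248;  (½·δw/w)² = (0.5×0.0210)² = 0.000110;  (1·δx/x)² = (1×0.106)² = 0.0113;  (1·δq/q)² = (1×0.0315)² = 0.000995
δQ/Q = √(0.0149) = 0.122

12.2%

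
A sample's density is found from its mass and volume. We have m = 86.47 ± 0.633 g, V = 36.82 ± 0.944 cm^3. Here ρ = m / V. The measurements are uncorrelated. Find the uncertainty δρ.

0.0626 g/cm^3

Each factor contributes (exponent × relative error)² to (δρ/ρ)²:
  (1·δm/m)² = (1×0.00732)² = 5.36e-05;  (-1·δV/V)² = (-1×0.0256)² = 0.000657
δρ/ρ = √(0.000711) = 0.0267
ρ = 2.348 g/cm^3, so δρ = 0.0267 × 2.348 = 0.0626 g/cm^3.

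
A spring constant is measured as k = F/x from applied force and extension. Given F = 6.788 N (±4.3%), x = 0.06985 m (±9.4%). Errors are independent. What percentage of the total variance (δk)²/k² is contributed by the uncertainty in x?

(δk/k)² = (1·δF/F)² + (-1·δx/x)²
  F term: (1×0.0430)² = 0.00185
  x term: (-1×0.0940)² = 0.00884
Total = 0.0107. Share from x = 0.00884/0.0107 = 0.827.

82.7%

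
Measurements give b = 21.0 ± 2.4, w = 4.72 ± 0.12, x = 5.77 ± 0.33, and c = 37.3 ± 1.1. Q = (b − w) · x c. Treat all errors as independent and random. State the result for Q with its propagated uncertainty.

Let u = b − w = 16.3. δu = √(δb² + δw²) = √(5.76 + 0.0144) = 2.40, so δu/u = 0.148.
Q is then a monomial in u, x, c:
δQ/Q = √((δu/u)² + (1·δx/x)² + (1·δc/c)²) = √(0.0218 + 0.00327 + 0.000870) = 0.161
Q = 3500, so δQ = 0.161 × 3500 = 564.

3500 ± 564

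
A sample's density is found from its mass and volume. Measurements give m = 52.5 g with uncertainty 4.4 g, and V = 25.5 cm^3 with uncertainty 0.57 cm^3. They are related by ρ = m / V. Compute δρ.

Each factor contributes (exponent × relative error)² to (δρ/ρ)²:
  (1·δm/m)² = (1×0.0838)² = 0.00702;  (-1·δV/V)² = (-1×0.0224)² = 0.000500
δρ/ρ = √(0.00752) = 0.0867
ρ = 2.06 g/cm^3, so δρ = 0.0867 × 2.06 = 0.179 g/cm^3.

0.179 g/cm^3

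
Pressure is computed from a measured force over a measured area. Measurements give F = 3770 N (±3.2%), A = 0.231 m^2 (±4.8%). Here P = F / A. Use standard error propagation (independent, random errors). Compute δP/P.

0.0577

Relative error in a monomial: (δP/P)² = Σ (nᵢ · δxᵢ/xᵢ)².
  (1·δF/F)² = (1×0.0320)² = 0.00102;  (-1·δA/A)² = (-1×0.0480)² = 0.00230
δP/P = √(0.00333) = 0.0577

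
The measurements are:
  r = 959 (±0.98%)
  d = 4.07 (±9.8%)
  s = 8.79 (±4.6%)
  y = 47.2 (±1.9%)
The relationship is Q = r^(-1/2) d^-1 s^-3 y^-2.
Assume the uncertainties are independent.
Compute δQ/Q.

For a monomial Q ∝ r^(-1/2), d^-1, s^-3, y^-2, fractional errors add in quadrature:
  (−½·δr/r)² = (-0.5×0.00980)² = 2.4e-05;  (-1·δd/d)² = (-1×0.0980)² = 0.00960;  (-3·δs/s)² = (-3×0.0460)² = 0.0190;  (-2·δy/y)² = (-2×0.0190)² = 0.00144
δQ/Q = √(0.0301) = 0.174

0.174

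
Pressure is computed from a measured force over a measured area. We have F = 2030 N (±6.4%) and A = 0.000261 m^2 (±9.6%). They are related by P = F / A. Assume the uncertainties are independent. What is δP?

8.97e+05 Pa

Each factor contributes (exponent × relative error)² to (δP/P)²:
  (1·δF/F)² = (1×0.0640)² = 0.00410;  (-1·δA/A)² = (-1×0.0960)² = 0.00922
δP/P = √(0.0133) = 0.115
P = 7.78e+06 Pa, so δP = 0.115 × 7.78e+06 = 8.97e+05 Pa.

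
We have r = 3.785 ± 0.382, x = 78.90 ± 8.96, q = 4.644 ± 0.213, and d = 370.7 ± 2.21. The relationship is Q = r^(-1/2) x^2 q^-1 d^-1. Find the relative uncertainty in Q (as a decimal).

0.237

Products/powers → add relative errors in quadrature, weighted by exponent:
  (−½·δr/r)² = (-0.5×0.101)² = 0.00255;  (2·δx/x)² = (2×0.114)² = 0.0516;  (-1·δq/q)² = (-1×0.0459)² = 0.00210;  (-1·δd/d)² = (-1×0.00596)² = 3.55e-05
δQ/Q = √(0.0563) = 0.237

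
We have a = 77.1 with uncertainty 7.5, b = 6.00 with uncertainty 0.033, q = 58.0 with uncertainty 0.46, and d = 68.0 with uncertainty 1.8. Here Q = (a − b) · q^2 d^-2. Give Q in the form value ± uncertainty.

Let u = a − b = 71.1. δu = √(δa² + δb²) = √(56.2 + 0.00109) = 7.50, so δu/u = 0.105.
Q is then a monomial in u, q, d:
δQ/Q = √((δu/u)² + (2·δq/q)² + (-2·δd/d)²) = √(0.0111 + 0.000252 + 0.00280) = 0.119
Q = 51.7, so δQ = 0.119 × 51.7 = 6.16.

51.7 ± 6.16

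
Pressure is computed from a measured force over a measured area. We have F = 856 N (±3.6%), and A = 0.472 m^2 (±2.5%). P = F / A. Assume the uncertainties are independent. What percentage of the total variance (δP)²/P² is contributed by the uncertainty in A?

(δP/P)² = (1·δF/F)² + (-1·δA/A)²
  F term: (1×0.0360)² = 0.00130
  A term: (-1×0.0250)² = 0.000625
Total = 0.00192. Share from A = 0.000625/0.00192 = 0.325.

32.5%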